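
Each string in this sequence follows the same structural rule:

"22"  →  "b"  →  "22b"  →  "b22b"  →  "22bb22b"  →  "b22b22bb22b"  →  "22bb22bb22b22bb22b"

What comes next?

Each term (from the third on) is the two preceding terms concatenated in order: term 3 = 22·b = 22b.
The next term joins b22b22bb22b and 22bb22bb22b22bb22b.

b22b22bb22b22bb22bb22b22bb22b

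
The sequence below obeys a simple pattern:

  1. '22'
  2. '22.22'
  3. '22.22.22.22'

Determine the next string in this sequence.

Every step duplicates the string with '.' between the halves.
So the next term is two copies of 22.22.22.22 with '.' between the halves.

22.22.22.22.22.22.22.22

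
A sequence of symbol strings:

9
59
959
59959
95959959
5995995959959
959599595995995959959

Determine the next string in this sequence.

5995995959959959599595995995959959

From term 3 onward, concatenate the second-to-last term with the last: 9·59 = 959, 59·959 = 59959, …
So term 8 is 5995995959959·959599595995995959959.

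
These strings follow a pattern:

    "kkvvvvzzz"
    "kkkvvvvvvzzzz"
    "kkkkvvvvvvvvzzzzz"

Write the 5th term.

kkkkkkvvvvvvvvvvvvzzzzzzz

Reading off run lengths: k runs 2, 3, 4; v runs 4, 6, 8; z runs 3, 4, 5 — each is linear in n (n = 1, 2, …).
For term 5, n = 5, so the run lengths are 6, 12, 7.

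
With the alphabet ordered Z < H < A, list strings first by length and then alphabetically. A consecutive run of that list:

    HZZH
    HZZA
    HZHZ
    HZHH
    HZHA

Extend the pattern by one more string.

Find the rightmost character of HZHA below A, bump it to the next letter, and reset everything to its right to Z.

HZAZ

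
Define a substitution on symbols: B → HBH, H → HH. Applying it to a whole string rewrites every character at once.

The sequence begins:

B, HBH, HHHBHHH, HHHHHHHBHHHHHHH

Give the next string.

Replace each of the 15 characters of HHHHHHHBHHHHHHH in place — HH HH HH HH HH HH HH HBH HH HH HH HH HH HH HH — and concatenate.

HHHHHHHHHHHHHHHBHHHHHHHHHHHHHHH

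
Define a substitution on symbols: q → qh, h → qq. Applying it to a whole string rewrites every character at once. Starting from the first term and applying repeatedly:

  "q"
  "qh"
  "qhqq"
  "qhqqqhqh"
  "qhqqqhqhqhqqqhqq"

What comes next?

Rewriting the 16 symbols of qhqqqhqhqhqqqhqq one by one yields qh qq qh qh qh qq qh qq qh qq qh qh qh qq qh qh; concatenated:

qhqqqhqhqhqqqhqqqhqqqhqhqhqqqhqh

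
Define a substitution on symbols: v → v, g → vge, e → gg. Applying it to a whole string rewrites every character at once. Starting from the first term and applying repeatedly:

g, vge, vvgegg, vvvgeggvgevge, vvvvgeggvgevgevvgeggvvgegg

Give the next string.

Replace each of the 26 characters of vvvvgeggvgevgevvgeggvvgegg in place — v v v v vge gg vge vge v vge gg v vge gg v v vge gg vge vge v v vge gg vge vge — and concatenate.

vvvvvgeggvgevgevvgeggvvgeggvvvgeggvgevgevvvgeggvgevge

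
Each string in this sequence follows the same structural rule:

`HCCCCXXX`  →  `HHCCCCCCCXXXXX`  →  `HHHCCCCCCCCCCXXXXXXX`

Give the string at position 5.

HHHHHCCCCCCCCCCCCCCCCXXXXXXXXXXX

Term n consists of n H's, followed by 3n+1 C's, followed by 2n+1 X's (n = 1, 2, …).
For term 5, n = 5, so the run lengths are 5, 16, 11.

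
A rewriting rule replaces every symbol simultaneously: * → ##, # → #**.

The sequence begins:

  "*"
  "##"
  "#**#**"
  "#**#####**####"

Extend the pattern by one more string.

Replace each of the 14 characters of #**#####**#### in place — #** ## ## #** #** #** #** #** ## ## #** #** #** #** — and concatenate.

#**#####**#**#**#**#**#####**#**#**#**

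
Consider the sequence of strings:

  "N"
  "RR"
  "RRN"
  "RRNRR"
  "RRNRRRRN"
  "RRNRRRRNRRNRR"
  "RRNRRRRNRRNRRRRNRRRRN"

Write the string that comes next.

Each term (from the third on) is the previous term followed by the one before it: term 3 = RR·N = RRN.
So term 8 is RRNRRRRNRRNRRRRNRRRRN·RRNRRRRNRRNRR.

RRNRRRRNRRNRRRRNRRRRNRRNRRRRNRRNRR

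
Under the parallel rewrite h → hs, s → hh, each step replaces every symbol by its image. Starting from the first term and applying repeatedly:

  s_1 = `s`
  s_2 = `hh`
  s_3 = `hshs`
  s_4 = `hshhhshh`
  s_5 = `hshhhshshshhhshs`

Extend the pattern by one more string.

Replace each of the 16 characters of hshhhshshshhhshs in place — hs hh hs hs hs hh hs hh hs hh hs hs hs hh hs hh — and concatenate.

hshhhshshshhhshhhshhhshshshhhshh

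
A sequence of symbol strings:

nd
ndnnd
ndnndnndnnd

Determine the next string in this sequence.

Each string is two copies of the previous one joined by 'n'.
So the next term is two copies of ndnndnndnnd with 'n' between the halves.

ndnndnndnndnndnndnndnnd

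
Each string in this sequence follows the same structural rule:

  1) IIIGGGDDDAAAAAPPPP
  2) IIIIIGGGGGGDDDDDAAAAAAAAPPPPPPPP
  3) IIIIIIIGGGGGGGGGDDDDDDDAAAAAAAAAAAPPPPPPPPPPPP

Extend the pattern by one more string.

IIIIIIIIIGGGGGGGGGGGGDDDDDDDDDAAAAAAAAAAAAAAPPPPPPPPPPPPPPPP

The n-th term is 2n+1 I's then 3n G's then 2n+1 D's then 3n+2 A's then 4n P's (n = 1, 2, …).
For the next term, n = 4, so the run lengths are 9, 12, 9, 14, 16.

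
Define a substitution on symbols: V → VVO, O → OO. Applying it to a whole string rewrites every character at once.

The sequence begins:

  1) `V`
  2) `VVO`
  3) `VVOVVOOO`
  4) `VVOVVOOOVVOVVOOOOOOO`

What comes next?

Applying the rule to each of the 20 symbols of VVOVVOOOVVOVVOOOOOOO gives the pieces VVO VVO OO VVO VVO OO OO OO VVO VVO OO VVO VVO OO OO OO OO OO OO OO, which concatenate to the answer.

VVOVVOOOVVOVVOOOOOOOVVOVVOOOVVOVVOOOOOOOOOOOOOOO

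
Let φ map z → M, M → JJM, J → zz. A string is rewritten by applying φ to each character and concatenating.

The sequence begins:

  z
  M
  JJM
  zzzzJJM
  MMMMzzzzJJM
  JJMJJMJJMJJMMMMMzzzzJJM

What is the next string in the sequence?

Applying the rule to each of the 23 symbols of JJMJJMJJMJJMMMMMzzzzJJM gives the pieces zz zz JJM zz zz JJM zz zz JJM zz zz JJM JJM JJM JJM JJM M M M M zz zz JJM, which concatenate to the answer.

zzzzJJMzzzzJJMzzzzJJMzzzzJJMJJMJJMJJMJJMMMMMzzzzJJM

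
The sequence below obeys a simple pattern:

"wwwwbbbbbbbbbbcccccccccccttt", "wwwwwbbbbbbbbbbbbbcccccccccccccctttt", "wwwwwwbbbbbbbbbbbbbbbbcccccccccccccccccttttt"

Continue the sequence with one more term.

wwwwwwwbbbbbbbbbbbbbbbbbbbcccccccccccccccccccctttttt

Each string has the form w^{n+1} b^{3n+1} c^{3n+2} t^{n}, where the shown terms are n = 3, 4, 5.
At n = 6 the blocks have lengths 7, 19, 20, 6.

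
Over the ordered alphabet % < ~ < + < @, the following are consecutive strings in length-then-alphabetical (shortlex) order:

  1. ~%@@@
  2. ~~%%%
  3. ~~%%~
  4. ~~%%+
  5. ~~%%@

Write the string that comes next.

~~%~%

The successor of ~~%%@ increments the rightmost position that isn't already @ and resets every position after it to %.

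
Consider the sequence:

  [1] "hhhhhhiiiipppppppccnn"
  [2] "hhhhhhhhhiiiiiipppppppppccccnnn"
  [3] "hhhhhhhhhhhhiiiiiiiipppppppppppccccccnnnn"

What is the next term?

The n-th term is 3n h's then 2n i's then 2n+3 p's then 2n-2 c's then n n's, where the shown terms are n = 2, 3, 4.
At n = 5 the blocks have lengths 15, 10, 13, 8, 5.

hhhhhhhhhhhhhhhiiiiiiiiiipppppppppppppccccccccnnnnn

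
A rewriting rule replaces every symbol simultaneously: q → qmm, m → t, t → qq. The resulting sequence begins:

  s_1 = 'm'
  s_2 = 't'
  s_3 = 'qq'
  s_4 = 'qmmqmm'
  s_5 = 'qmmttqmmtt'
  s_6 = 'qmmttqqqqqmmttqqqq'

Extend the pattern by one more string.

qmmttqqqqqmmqmmqmmqmmqmmttqqqqqmmqmmqmmqmm

φ(qmmttqqqqqmmttqqqq) expands symbol-by-symbol to qmm t t qq qq qmm qmm qmm qmm qmm t t qq qq qmm qmm qmm qmm; joining the 18 pieces gives the next term.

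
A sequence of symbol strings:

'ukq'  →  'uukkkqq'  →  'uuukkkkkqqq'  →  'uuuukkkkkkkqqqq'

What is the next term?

Term n consists of n u's, followed by 2n-1 k's, followed by n q's (n = 1, 2, …).
For the next term, n = 5, so the run lengths are 5, 9, 5.

uuuuukkkkkkkkkqqqqq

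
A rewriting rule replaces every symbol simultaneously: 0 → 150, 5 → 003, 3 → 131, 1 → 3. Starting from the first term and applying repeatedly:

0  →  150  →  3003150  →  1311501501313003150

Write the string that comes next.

φ(1311501501313003150) expands symbol-by-symbol to 3 131 3 3 003 150 3 003 150 3 131 3 131 150 150 131 3 003 150; joining the 19 pieces gives the next term.

3131330031503003150313131311501501313003150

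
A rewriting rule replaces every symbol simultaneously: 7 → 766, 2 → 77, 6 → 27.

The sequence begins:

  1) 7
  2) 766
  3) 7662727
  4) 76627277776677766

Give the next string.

Rewriting the 17 symbols of 76627277776677766 one by one yields 766 27 27 77 766 77 766 766 766 766 27 27 766 766 766 27 27; concatenated:

7662727777667776676676676627277667667662727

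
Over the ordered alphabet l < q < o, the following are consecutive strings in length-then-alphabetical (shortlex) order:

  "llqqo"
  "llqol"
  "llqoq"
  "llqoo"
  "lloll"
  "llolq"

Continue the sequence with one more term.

llolo

Treat llolq as a base-3 numeral over the given alphabet and add one, carrying through any trailing o's.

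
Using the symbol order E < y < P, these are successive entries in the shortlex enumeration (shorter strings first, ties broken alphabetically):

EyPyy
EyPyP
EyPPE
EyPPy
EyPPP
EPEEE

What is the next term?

EPEEy

Treat EPEEE as a base-3 numeral over the given alphabet and add one, carrying through any trailing P's.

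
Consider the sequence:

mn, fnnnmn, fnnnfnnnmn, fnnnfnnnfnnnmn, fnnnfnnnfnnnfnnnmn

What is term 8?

fnnnfnnnfnnnfnnnfnnnfnnnfnnnmn

The strings grow by a fixed prefix fnnn each time.
From fnnnfnnnfnnnfnnnmn, 3 further steps: fnnnfnnnfnnnfnnnmn → fnnnfnnnfnnnfnnnfnnnmn → fnnnfnnnfnnnfnnnfnnnfnnnmn → (answer).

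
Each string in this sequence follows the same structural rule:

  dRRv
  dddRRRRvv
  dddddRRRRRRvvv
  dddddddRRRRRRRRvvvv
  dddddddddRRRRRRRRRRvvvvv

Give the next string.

Each string has the form d^{2n-1} R^{2n} v^{n} (n = 1, 2, …).
For the next term, n = 6, so the run lengths are 11, 12, 6.

dddddddddddRRRRRRRRRRRRvvvvvv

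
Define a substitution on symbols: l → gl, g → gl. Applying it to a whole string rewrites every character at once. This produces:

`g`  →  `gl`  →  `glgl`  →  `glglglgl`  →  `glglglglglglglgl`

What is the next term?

Rewriting the 16 symbols of glglglglglglglgl one by one yields gl gl gl gl gl gl gl gl gl gl gl gl gl gl gl gl; concatenated:

glglglglglglglglglglglglglglglgl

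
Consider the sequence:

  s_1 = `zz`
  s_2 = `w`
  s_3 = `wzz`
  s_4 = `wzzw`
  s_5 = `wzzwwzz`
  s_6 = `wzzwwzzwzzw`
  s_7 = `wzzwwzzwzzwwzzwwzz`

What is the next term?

wzzwwzzwzzwwzzwwzzwzzwwzzwzzw

Each term (from the third on) is the previous term followed by the one before it: term 3 = w·zz = wzz.
The next term joins wzzwwzzwzzwwzzwwzz and wzzwwzzwzzw.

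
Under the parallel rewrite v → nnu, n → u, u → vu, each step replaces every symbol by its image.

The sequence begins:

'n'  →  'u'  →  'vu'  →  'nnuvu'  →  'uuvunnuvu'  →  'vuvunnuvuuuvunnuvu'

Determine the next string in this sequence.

φ(vuvunnuvuuuvunnuvu) expands symbol-by-symbol to nnu vu nnu vu u u vu nnu vu vu vu nnu vu u u vu nnu vu; joining the 18 pieces gives the next term.

nnuvunnuvuuuvunnuvuvuvunnuvuuuvunnuvu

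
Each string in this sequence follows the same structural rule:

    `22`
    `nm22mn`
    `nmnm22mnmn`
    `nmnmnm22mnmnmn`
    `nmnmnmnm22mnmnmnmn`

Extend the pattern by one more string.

Every step adds nm to the front and mn to the end of the previous string.
One more step from nmnmnmnm22mnmnmnmn gives the answer.

nmnmnmnmnm22mnmnmnmnmn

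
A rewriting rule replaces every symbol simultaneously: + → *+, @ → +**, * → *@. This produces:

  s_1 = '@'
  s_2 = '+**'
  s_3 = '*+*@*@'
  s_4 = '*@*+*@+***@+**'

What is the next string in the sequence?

*@+***@*+*@+***+*@*@*@+***+*@*@

Applying the rule to each of the 14 symbols of *@*+*@+***@+** gives the pieces *@ +** *@ *+ *@ +** *+ *@ *@ *@ +** *+ *@ *@, which concatenate to the answer.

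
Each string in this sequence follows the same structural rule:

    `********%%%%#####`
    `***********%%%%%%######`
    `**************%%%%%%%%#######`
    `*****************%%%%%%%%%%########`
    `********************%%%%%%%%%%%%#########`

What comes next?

***********************%%%%%%%%%%%%%%##########

Each string has the form *^{3n-1} %^{2n-2} #^{n+2}, where the shown terms are n = 3, 4, 5, 6, 7.
At n = 8 the blocks have lengths 23, 14, 10.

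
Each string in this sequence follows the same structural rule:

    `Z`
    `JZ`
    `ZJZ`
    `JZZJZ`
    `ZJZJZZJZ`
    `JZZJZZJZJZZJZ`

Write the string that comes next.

ZJZJZZJZJZZJZZJZJZZJZ

From term 3 onward, concatenate the second-to-last term with the last: Z·JZ = ZJZ, JZ·ZJZ = JZZJZ, …
The next term joins ZJZJZZJZ and JZZJZZJZJZZJZ.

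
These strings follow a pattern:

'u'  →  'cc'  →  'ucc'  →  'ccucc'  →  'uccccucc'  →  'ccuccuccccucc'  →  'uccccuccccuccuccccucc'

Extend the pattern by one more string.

Each term (from the third on) is the two preceding terms concatenated in order: term 3 = u·cc = ucc.
The next term joins ccuccuccccucc and uccccuccccuccuccccucc.

ccuccuccccuccuccccuccccuccuccccucc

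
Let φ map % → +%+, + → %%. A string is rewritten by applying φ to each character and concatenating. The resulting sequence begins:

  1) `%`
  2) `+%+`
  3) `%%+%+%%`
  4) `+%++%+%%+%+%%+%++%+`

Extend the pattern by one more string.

Rewriting the 19 symbols of +%++%+%%+%+%%+%++%+ one by one yields %% +%+ %% %% +%+ %% +%+ +%+ %% +%+ %% +%+ +%+ %% +%+ %% %% +%+ %%; concatenated:

%%+%+%%%%+%+%%+%++%+%%+%+%%+%++%+%%+%+%%%%+%+%%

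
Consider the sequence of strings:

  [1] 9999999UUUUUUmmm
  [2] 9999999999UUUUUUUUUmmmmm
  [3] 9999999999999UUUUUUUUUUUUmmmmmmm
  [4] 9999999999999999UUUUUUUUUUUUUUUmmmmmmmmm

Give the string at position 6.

9999999999999999999999UUUUUUUUUUUUUUUUUUUUUmmmmmmmmmmmmm

Term n consists of 3n+1 9's, followed by 3n U's, followed by 2n-1 m's, where the shown terms are n = 2, 3, 4, 5.
At n = 7 the blocks have lengths 22, 21, 13.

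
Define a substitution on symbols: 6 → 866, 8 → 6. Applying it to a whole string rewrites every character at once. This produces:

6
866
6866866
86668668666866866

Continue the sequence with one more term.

Rewriting the 17 symbols of 86668668666866866 one by one yields 6 866 866 866 6 866 866 6 866 866 866 6 866 866 6 866 866; concatenated:

68668668666866866686686686668668666866866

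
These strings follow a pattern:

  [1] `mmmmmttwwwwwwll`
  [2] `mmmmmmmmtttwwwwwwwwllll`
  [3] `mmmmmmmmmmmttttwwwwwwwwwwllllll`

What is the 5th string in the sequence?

Reading off run lengths: m runs 5, 8, 11; t runs 2, 3, 4; w runs 6, 8, 10; l runs 2, 4, 6 — each is linear in n, where the shown terms are n = 2, 3, 4.
At n = 6 the blocks have lengths 17, 6, 14, 10.

mmmmmmmmmmmmmmmmmttttttwwwwwwwwwwwwwwllllllllll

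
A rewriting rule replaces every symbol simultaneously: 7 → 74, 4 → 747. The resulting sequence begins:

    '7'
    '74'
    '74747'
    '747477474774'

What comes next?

Rewriting each symbol of 747477474774: 7→74, 4→747, 7→74, 4→747, 7→74, 7→74, 4→747, 7→74, 4→747, 7→74, 7→74, 4→747, which concatenates to 74 747 74 747 74 74 747 74 747 74 74 747.

74747747477474747747477474747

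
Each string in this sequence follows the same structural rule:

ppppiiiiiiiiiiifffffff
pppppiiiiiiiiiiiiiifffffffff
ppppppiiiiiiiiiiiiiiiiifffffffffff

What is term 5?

The n-th term is n+1 p's then 3n+2 i's then 2n+1 f's, where the shown terms are n = 3, 4, 5.
At n = 7 the blocks have lengths 8, 23, 15.

ppppppppiiiiiiiiiiiiiiiiiiiiiiifffffffffffffff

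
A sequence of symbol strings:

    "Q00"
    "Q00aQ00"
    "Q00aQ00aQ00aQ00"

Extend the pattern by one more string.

Each string is two copies of the previous one joined by 'a'.
Doubling Q00aQ00aQ00aQ00 with 'a' between the halves:

Q00aQ00aQ00aQ00aQ00aQ00aQ00aQ00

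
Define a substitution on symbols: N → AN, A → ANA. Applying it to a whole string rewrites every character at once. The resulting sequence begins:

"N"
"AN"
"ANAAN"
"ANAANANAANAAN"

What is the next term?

Rewriting the 13 symbols of ANAANANAANAAN one by one yields ANA AN ANA ANA AN ANA AN ANA ANA AN ANA ANA AN; concatenated:

ANAANANAANAANANAANANAANAANANAANAAN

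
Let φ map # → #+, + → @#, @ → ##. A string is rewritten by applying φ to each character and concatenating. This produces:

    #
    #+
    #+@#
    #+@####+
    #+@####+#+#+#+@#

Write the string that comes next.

Rewriting the 16 symbols of #+@####+#+#+#+@# one by one yields #+ @# ## #+ #+ #+ #+ @# #+ @# #+ @# #+ @# ## #+; concatenated:

#+@####+#+#+#+@##+@##+@##+@####+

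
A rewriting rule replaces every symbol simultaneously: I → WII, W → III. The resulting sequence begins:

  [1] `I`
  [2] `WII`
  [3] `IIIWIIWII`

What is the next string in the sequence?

Apply φ to IIIWIIWII symbol by symbol: I→WII, I→WII, I→WII, W→III, I→WII, I→WII, W→III, I→WII, I→WII; joined: WII WII WII III WII WII III WII WII.

WIIWIIWIIIIIWIIWIIIIIWIIWII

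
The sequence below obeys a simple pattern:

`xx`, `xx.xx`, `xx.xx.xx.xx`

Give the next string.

Each string is two copies of the previous one joined by '.'.
Doubling xx.xx.xx.xx with '.' between the halves:

xx.xx.xx.xx.xx.xx.xx.xx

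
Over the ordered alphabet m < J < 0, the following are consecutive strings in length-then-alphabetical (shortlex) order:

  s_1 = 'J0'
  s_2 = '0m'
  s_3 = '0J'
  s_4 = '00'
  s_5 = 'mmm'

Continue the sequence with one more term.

mmJ

The successor of mmm increments the rightmost position that isn't already 0 and resets every position after it to m.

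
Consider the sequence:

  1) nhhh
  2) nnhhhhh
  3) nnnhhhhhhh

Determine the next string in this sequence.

nnnnhhhhhhhhh

The n-th term is n n's then 2n+1 h's (n = 1, 2, …).
At n = 4 the blocks have lengths 4, 9.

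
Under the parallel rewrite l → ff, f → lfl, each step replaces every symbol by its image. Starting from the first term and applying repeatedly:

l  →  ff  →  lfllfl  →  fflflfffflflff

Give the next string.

lfllflfflflfflfllfllfllflfflflfflfllfl

φ(fflflfffflflff) expands symbol-by-symbol to lfl lfl ff lfl ff lfl lfl lfl lfl ff lfl ff lfl lfl; joining the 14 pieces gives the next term.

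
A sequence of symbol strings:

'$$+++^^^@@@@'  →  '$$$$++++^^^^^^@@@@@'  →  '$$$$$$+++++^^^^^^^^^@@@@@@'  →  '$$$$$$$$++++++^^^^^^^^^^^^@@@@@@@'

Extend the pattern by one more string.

Term n consists of 2n $'s, followed by n+2 +'s, followed by 3n ^'s, followed by n+3 @'s (n = 1, 2, …).
At n = 5 the blocks have lengths 10, 7, 15, 8.

$$$$$$$$$$+++++++^^^^^^^^^^^^^^^@@@@@@@@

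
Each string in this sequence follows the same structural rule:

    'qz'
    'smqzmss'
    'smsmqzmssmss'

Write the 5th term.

smsmsmsmqzmssmssmssmss

s(k+1) = sm·s(k)·mss, so each term gains sm as a prefix and mss as a suffix.
From smsmqzmssmss, 2 further steps: smsmqzmssmss → smsmsmqzmssmssmss → (answer).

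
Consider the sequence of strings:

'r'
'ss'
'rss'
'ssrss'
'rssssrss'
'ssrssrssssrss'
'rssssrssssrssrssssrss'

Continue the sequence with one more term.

From term 3 onward, concatenate the second-to-last term with the last: r·ss = rss, ss·rss = ssrss, …
So term 8 is ssrssrssssrss·rssssrssssrssrssssrss.

ssrssrssssrssrssssrssssrssrssssrss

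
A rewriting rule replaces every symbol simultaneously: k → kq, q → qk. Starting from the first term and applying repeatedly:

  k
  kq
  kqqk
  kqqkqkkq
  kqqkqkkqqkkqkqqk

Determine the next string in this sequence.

φ(kqqkqkkqqkkqkqqk) expands symbol-by-symbol to kq qk qk kq qk kq kq qk qk kq kq qk kq qk qk kq; joining the 16 pieces gives the next term.

kqqkqkkqqkkqkqqkqkkqkqqkkqqkqkkq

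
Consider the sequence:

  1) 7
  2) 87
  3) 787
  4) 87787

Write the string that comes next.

78787787

This is a Fibonacci-style word recurrence s(k) = s(k−2)·s(k−1): e.g. 7·87 = 787.
So term 5 is 787·87787.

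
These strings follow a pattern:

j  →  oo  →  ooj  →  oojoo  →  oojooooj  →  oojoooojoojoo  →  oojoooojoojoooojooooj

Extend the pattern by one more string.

oojoooojoojoooojoooojoojoooojoojoo

This is a Fibonacci-style word recurrence s(k) = s(k−1)·s(k−2): e.g. oo·j = ooj.
The next term joins oojoooojoojoooojooooj and oojoooojoojoo.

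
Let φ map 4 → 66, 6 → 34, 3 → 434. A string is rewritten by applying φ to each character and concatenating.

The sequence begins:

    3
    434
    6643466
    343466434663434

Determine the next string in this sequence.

Replace each of the 15 characters of 343466434663434 in place — 434 66 434 66 34 34 66 434 66 34 34 434 66 434 66 — and concatenate.

43466434663434664346634344346643466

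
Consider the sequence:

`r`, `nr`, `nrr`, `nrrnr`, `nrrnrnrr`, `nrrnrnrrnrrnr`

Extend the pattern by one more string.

nrrnrnrrnrrnrnrrnrnrr

Each term (from the third on) is the previous term followed by the one before it: term 3 = nr·r = nrr.
So term 7 is nrrnrnrrnrrnr·nrrnrnrr.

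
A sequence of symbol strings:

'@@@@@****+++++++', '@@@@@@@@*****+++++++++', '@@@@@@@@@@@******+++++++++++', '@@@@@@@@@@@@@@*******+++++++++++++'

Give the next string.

@@@@@@@@@@@@@@@@@********+++++++++++++++

Reading off run lengths: @ runs 5, 8, 11, 14; * runs 4, 5, 6, 7; + runs 7, 9, 11, 13 — each is linear in n, where the shown terms are n = 2, 3, 4, 5.
For the next term, n = 6, so the run lengths are 17, 8, 15.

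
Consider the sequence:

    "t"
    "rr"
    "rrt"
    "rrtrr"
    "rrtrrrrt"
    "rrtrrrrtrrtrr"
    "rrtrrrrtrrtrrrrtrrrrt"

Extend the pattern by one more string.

rrtrrrrtrrtrrrrtrrrrtrrtrrrrtrrtrr

From term 3 onward, concatenate the last term with the second-to-last: rr·t = rrt, rrt·rr = rrtrr, …
The next term joins rrtrrrrtrrtrrrrtrrrrt and rrtrrrrtrrtrr.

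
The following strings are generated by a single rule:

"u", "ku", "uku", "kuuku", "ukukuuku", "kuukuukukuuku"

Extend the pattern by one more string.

ukukuukukuukuukukuuku

From term 3 onward, concatenate the second-to-last term with the last: u·ku = uku, ku·uku = kuuku, …
Continuing: ukukuuku · kuukuukukuuku gives term 7.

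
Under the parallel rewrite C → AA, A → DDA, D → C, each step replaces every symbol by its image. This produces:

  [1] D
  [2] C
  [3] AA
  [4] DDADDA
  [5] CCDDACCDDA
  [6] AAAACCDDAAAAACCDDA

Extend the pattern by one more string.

φ(AAAACCDDAAAAACCDDA) expands symbol-by-symbol to DDA DDA DDA DDA AA AA C C DDA DDA DDA DDA DDA AA AA C C DDA; joining the 18 pieces gives the next term.

DDADDADDADDAAAAACCDDADDADDADDADDAAAAACCDDA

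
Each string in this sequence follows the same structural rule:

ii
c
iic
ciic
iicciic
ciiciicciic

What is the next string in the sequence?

iicciicciiciicciic

This is a Fibonacci-style word recurrence s(k) = s(k−2)·s(k−1): e.g. ii·c = iic.
So term 7 is iicciic·ciiciicciic.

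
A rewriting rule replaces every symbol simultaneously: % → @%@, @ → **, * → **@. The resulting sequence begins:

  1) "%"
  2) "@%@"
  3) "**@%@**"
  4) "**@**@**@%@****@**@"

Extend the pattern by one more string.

Replace each of the 19 characters of **@**@**@%@****@**@ in place — **@ **@ ** **@ **@ ** **@ **@ ** @%@ ** **@ **@ **@ **@ ** **@ **@ ** — and concatenate.

**@**@****@**@****@**@**@%@****@**@**@**@****@**@**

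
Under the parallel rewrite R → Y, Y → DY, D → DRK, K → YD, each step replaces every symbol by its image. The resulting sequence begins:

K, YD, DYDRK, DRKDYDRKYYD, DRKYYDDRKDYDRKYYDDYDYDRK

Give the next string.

DRKYYDDYDYDRKDRKYYDDRKDYDRKYYDDYDYDRKDRKDYDRKDYDRKYYD

Applying the rule to each of the 24 symbols of DRKYYDDRKDYDRKYYDDYDYDRK gives the pieces DRK Y YD DY DY DRK DRK Y YD DRK DY DRK Y YD DY DY DRK DRK DY DRK DY DRK Y YD, which concatenate to the answer.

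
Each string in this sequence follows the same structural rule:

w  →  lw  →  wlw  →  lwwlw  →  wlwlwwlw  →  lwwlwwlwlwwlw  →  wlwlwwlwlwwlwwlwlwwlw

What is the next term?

Each term (from the third on) is the two preceding terms concatenated in order: term 3 = w·lw = wlw.
So term 8 is lwwlwwlwlwwlw·wlwlwwlwlwwlwwlwlwwlw.

lwwlwwlwlwwlwwlwlwwlwlwwlwwlwlwwlw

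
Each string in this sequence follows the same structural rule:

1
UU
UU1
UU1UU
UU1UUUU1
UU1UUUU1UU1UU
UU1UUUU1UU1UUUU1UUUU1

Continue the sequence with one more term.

UU1UUUU1UU1UUUU1UUUU1UU1UUUU1UU1UU

Each term (from the third on) is the previous term followed by the one before it: term 3 = UU·1 = UU1.
The next term joins UU1UUUU1UU1UUUU1UUUU1 and UU1UUUU1UU1UU.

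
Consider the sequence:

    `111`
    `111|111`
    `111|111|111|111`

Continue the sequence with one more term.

Every step duplicates the string with '|' between the halves.
One more doubling of 111|111|111|111 gives the answer.

111|111|111|111|111|111|111|111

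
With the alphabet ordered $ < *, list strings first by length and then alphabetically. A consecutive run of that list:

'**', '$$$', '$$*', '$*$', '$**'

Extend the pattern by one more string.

Treat $** as a base-2 numeral over the given alphabet and add one, carrying through any trailing *'s.

*$$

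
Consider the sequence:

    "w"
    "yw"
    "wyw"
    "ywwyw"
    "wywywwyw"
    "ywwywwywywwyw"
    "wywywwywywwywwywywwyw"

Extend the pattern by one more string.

ywwywwywywwywwywywwywywwywwywywwyw

From term 3 onward, concatenate the second-to-last term with the last: w·yw = wyw, yw·wyw = ywwyw, …
The next term joins ywwywwywywwyw and wywywwywywwywwywywwyw.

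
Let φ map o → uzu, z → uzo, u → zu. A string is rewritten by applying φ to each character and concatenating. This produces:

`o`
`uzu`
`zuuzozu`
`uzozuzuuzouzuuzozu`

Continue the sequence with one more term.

φ(uzozuzuuzouzuuzozu) expands symbol-by-symbol to zu uzo uzu uzo zu uzo zu zu uzo uzu zu uzo zu zu uzo uzu uzo zu; joining the 18 pieces gives the next term.

zuuzouzuuzozuuzozuzuuzouzuzuuzozuzuuzouzuuzozu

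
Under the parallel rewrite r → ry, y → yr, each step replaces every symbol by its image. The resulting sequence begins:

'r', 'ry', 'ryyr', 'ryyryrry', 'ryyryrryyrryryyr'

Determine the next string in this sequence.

ryyryrryyrryryyryrryryyrryyryrry

φ(ryyryrryyrryryyr) expands symbol-by-symbol to ry yr yr ry yr ry ry yr yr ry ry yr ry yr yr ry; joining the 16 pieces gives the next term.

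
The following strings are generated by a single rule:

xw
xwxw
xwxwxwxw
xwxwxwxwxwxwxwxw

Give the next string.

s(k+1) = s(k)·s(k) — each term doubles the last.
So the next term is two copies of xwxwxwxwxwxwxwxw.

xwxwxwxwxwxwxwxwxwxwxwxwxwxwxwxw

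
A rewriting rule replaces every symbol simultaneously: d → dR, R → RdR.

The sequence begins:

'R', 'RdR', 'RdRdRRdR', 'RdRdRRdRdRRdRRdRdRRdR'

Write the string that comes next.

Applying the rule to each of the 21 symbols of RdRdRRdRdRRdRRdRdRRdR gives the pieces RdR dR RdR dR RdR RdR dR RdR dR RdR RdR dR RdR RdR dR RdR dR RdR RdR dR RdR, which concatenate to the answer.

RdRdRRdRdRRdRRdRdRRdRdRRdRRdRdRRdRRdRdRRdRdRRdRRdRdRRdR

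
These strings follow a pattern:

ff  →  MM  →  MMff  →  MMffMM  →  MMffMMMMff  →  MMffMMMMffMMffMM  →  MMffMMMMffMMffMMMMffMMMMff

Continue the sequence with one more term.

MMffMMMMffMMffMMMMffMMMMffMMffMMMMffMMffMM

Each term (from the third on) is the previous term followed by the one before it: term 3 = MM·ff = MMff.
The next term joins MMffMMMMffMMffMMMMffMMMMff and MMffMMMMffMMffMM.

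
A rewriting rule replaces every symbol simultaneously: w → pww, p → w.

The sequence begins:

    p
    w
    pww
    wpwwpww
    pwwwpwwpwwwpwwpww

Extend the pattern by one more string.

φ(pwwwpwwpwwwpwwpww) expands symbol-by-symbol to w pww pww pww w pww pww w pww pww pww w pww pww w pww pww; joining the 17 pieces gives the next term.

wpwwpwwpwwwpwwpwwwpwwpwwpwwwpwwpwwwpwwpww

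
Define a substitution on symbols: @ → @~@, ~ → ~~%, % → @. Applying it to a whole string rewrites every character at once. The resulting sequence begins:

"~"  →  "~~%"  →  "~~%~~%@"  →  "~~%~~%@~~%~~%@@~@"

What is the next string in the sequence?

Applying the rule to each of the 17 symbols of ~~%~~%@~~%~~%@@~@ gives the pieces ~~% ~~% @ ~~% ~~% @ @~@ ~~% ~~% @ ~~% ~~% @ @~@ @~@ ~~% @~@, which concatenate to the answer.

~~%~~%@~~%~~%@@~@~~%~~%@~~%~~%@@~@@~@~~%@~@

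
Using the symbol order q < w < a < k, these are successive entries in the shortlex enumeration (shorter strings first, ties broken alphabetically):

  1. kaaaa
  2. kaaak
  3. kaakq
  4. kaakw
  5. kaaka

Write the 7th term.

kakqq

Advancing 2 positions from kaaka through kaaka → kaakk reaches term 7.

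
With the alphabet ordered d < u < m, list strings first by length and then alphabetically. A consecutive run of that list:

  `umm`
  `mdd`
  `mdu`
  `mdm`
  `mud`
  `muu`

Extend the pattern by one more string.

mum

The successor of muu increments the rightmost position that isn't already m and resets every position after it to d.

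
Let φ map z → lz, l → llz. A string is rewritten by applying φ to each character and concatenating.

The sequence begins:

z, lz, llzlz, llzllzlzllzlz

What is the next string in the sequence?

llzllzlzllzllzlzllzlzllzllzlzllzlz

Replace each of the 13 characters of llzllzlzllzlz in place — llz llz lz llz llz lz llz lz llz llz lz llz lz — and concatenate.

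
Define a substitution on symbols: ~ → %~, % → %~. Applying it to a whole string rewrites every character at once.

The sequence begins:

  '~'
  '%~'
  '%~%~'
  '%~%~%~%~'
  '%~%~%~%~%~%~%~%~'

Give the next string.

Rewriting the 16 symbols of %~%~%~%~%~%~%~%~ one by one yields %~ %~ %~ %~ %~ %~ %~ %~ %~ %~ %~ %~ %~ %~ %~ %~; concatenated:

%~%~%~%~%~%~%~%~%~%~%~%~%~%~%~%~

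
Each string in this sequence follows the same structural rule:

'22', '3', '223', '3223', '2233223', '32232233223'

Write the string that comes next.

From term 3 onward, concatenate the second-to-last term with the last: 22·3 = 223, 3·223 = 3223, …
The next term joins 2233223 and 32232233223.

223322332232233223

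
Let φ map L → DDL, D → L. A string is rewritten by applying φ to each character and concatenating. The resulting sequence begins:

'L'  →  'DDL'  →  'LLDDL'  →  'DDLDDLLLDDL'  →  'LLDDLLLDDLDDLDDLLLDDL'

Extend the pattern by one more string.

Replace each of the 21 characters of LLDDLLLDDLDDLDDLLLDDL in place — DDL DDL L L DDL DDL DDL L L DDL L L DDL L L DDL DDL DDL L L DDL — and concatenate.

DDLDDLLLDDLDDLDDLLLDDLLLDDLLLDDLDDLDDLLLDDL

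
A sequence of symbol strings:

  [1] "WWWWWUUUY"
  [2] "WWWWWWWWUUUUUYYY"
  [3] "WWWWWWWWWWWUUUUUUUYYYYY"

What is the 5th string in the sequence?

Term n consists of 3n+2 W's, followed by 2n+1 U's, followed by 2n-1 Y's (n = 1, 2, …).
At n = 5 the blocks have lengths 17, 11, 9.

WWWWWWWWWWWWWWWWWUUUUUUUUUUUYYYYYYYYY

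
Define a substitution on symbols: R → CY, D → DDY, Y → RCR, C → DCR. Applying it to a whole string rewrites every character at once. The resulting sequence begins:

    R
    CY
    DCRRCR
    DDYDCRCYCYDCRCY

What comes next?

DDYDDYRCRDDYDCRCYDCRRCRDCRRCRDDYDCRCYDCRRCR

φ(DDYDCRCYCYDCRCY) expands symbol-by-symbol to DDY DDY RCR DDY DCR CY DCR RCR DCR RCR DDY DCR CY DCR RCR; joining the 15 pieces gives the next term.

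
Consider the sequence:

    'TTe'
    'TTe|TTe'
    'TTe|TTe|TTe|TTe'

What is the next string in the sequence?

s(k+1) = s(k)·|·s(k) — each term doubles the last with '|' between the halves.
So the next term is two copies of TTe|TTe|TTe|TTe with '|' between the halves.

TTe|TTe|TTe|TTe|TTe|TTe|TTe|TTe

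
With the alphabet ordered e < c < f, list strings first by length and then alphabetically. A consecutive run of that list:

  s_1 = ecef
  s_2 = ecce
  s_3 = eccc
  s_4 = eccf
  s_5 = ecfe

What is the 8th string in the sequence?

efee

Continuing the enumeration 3 steps past ecfe: ecfe → ecfc → ecff → (answer).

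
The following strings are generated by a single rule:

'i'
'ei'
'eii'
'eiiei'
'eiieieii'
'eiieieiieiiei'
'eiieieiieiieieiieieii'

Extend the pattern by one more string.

eiieieiieiieieiieieiieiieieiieiiei

Each term (from the third on) is the previous term followed by the one before it: term 3 = ei·i = eii.
The next term joins eiieieiieiieieiieieii and eiieieiieiiei.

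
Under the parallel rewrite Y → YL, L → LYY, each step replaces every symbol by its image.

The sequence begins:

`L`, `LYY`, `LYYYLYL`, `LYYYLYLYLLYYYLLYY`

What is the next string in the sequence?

Rewriting the 17 symbols of LYYYLYLYLLYYYLLYY one by one yields LYY YL YL YL LYY YL LYY YL LYY LYY YL YL YL LYY LYY YL YL; concatenated:

LYYYLYLYLLYYYLLYYYLLYYLYYYLYLYLLYYLYYYLYL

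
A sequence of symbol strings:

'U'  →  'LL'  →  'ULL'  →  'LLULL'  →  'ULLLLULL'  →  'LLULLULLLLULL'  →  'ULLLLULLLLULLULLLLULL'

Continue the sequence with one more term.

Each term (from the third on) is the two preceding terms concatenated in order: term 3 = U·LL = ULL.
The next term joins LLULLULLLLULL and ULLLLULLLLULLULLLLULL.

LLULLULLLLULLULLLLULLLLULLULLLLULL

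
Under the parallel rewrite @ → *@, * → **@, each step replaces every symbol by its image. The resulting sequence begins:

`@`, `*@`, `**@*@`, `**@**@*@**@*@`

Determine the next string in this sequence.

**@**@*@**@**@*@**@*@**@**@*@**@*@

Applying the rule to each of the 13 symbols of **@**@*@**@*@ gives the pieces **@ **@ *@ **@ **@ *@ **@ *@ **@ **@ *@ **@ *@, which concatenate to the answer.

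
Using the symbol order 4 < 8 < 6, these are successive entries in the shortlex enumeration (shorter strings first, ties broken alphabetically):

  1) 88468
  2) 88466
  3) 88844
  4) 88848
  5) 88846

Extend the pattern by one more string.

Treat 88846 as a base-3 numeral over the given alphabet and add one, carrying through any trailing 6's.

88884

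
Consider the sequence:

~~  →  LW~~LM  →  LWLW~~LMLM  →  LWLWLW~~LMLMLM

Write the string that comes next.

LWLWLWLW~~LMLMLMLM

s(k+1) = LW·s(k)·LM, so each term gains LW as a prefix and LM as a suffix.
So the next term is LW·LWLWLW~~LMLMLM·LM.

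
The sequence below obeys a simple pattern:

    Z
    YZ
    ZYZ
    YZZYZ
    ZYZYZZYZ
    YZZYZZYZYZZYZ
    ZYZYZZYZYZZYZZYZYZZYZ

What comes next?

Each term (from the third on) is the two preceding terms concatenated in order: term 3 = Z·YZ = ZYZ.
The next term joins YZZYZZYZYZZYZ and ZYZYZZYZYZZYZZYZYZZYZ.

YZZYZZYZYZZYZZYZYZZYZYZZYZZYZYZZYZ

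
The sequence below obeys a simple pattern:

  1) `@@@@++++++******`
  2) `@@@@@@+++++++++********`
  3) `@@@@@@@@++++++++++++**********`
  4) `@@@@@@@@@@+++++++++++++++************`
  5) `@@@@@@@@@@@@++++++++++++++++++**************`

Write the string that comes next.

Reading off run lengths: @ runs 4, 6, 8, 10, 12; + runs 6, 9, 12, 15, 18; * runs 6, 8, 10, 12, 14 — each is linear in n, where the shown terms are n = 2, 3, 4, 5, 6.
Setting n = 7 gives 14, 21, 16 characters in each block.

@@@@@@@@@@@@@@+++++++++++++++++++++****************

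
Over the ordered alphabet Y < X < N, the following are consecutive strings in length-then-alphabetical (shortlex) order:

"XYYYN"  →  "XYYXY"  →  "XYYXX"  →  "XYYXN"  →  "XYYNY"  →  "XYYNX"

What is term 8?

Continuing the enumeration 2 steps past XYYNX: XYYNX → XYYNN → (answer).

XYXYY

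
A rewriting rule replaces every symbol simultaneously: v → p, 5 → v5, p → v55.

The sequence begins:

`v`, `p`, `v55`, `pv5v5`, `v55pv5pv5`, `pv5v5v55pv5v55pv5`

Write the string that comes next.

v55pv5pv5pv5v5v55pv5pv5v5v55pv5

Replace each of the 17 characters of pv5v5v55pv5v55pv5 in place — v55 p v5 p v5 p v5 v5 v55 p v5 p v5 v5 v55 p v5 — and concatenate.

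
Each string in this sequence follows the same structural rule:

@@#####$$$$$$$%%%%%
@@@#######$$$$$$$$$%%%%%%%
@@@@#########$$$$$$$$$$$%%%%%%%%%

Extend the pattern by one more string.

Each string has the form @^{n} #^{2n+1} $^{2n+3} %^{2n+1}, where the shown terms are n = 2, 3, 4.
Setting n = 5 gives 5, 11, 13, 11 characters in each block.

@@@@@###########$$$$$$$$$$$$$%%%%%%%%%%%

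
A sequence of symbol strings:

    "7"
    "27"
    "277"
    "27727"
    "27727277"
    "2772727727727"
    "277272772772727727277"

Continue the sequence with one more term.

From term 3 onward, concatenate the last term with the second-to-last: 27·7 = 277, 277·27 = 27727, …
The next term joins 277272772772727727277 and 2772727727727.

2772727727727277272772772727727727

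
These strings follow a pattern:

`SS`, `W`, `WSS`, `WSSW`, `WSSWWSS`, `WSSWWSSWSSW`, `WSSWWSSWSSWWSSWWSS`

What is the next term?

WSSWWSSWSSWWSSWWSSWSSWWSSWSSW

This is a Fibonacci-style word recurrence s(k) = s(k−1)·s(k−2): e.g. W·SS = WSS.
Continuing: WSSWWSSWSSWWSSWWSS · WSSWWSSWSSW gives term 8.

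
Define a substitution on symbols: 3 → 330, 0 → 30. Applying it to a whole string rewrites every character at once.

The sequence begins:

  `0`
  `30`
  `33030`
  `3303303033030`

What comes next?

Rewriting the 13 symbols of 3303303033030 one by one yields 330 330 30 330 330 30 330 30 330 330 30 330 30; concatenated:

3303303033033030330303303303033030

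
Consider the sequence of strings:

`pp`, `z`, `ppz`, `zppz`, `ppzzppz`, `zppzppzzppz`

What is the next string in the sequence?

ppzzppzzppzppzzppz

From term 3 onward, concatenate the second-to-last term with the last: pp·z = ppz, z·ppz = zppz, …
So term 7 is ppzzppz·zppzppzzppz.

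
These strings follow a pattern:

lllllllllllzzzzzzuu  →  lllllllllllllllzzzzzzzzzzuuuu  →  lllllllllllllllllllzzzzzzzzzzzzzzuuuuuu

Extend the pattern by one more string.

Each string has the form l^{4n+3} z^{4n-2} u^{2n-2}, where the shown terms are n = 2, 3, 4.
Setting n = 5 gives 23, 18, 8 characters in each block.

lllllllllllllllllllllllzzzzzzzzzzzzzzzzzzuuuuuuuu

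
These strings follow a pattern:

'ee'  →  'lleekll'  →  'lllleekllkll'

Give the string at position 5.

lllllllleekllkllkllkll

s(k+1) = ll·s(k)·kll, so each term gains ll as a prefix and kll as a suffix.
From lllleekllkll, 2 further steps: lllleekllkll → lllllleekllkllkll → (answer).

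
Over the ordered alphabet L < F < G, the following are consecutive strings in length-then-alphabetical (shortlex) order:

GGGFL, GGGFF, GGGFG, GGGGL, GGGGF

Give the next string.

GGGGG

The successor of GGGGF increments the rightmost position that isn't already G and resets every position after it to L.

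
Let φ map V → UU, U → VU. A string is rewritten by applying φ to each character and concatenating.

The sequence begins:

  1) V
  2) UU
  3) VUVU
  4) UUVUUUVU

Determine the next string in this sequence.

VUVUUUVUVUVUUUVU

Expanding UUVUUUVU: U→VU, U→VU, V→UU, U→VU, U→VU, U→VU, V→UU, U→VU. Concatenated: VU VU UU VU VU VU UU VU.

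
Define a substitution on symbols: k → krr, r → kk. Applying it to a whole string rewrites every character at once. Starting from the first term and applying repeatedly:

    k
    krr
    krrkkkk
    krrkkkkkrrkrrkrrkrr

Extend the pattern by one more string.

Replace each of the 19 characters of krrkkkkkrrkrrkrrkrr in place — krr kk kk krr krr krr krr krr kk kk krr kk kk krr kk kk krr kk kk — and concatenate.

krrkkkkkrrkrrkrrkrrkrrkkkkkrrkkkkkrrkkkkkrrkkkk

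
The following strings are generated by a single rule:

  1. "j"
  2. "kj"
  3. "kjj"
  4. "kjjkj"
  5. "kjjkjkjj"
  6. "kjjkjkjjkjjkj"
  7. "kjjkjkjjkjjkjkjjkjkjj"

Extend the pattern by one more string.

From term 3 onward, concatenate the last term with the second-to-last: kj·j = kjj, kjj·kj = kjjkj, …
The next term joins kjjkjkjjkjjkjkjjkjkjj and kjjkjkjjkjjkj.

kjjkjkjjkjjkjkjjkjkjjkjjkjkjjkjjkj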